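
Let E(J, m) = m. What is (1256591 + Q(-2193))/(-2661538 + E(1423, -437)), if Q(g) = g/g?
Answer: -418864/887325 ≈ -0.47205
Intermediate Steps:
Q(g) = 1
(1256591 + Q(-2193))/(-2661538 + E(1423, -437)) = (1256591 + 1)/(-2661538 - 437) = 1256592/(-2661975) = 1256592*(-1/2661975) = -418864/887325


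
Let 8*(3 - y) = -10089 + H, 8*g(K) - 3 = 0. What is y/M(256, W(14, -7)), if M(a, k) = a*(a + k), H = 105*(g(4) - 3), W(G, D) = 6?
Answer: 83109/4292608 ≈ 0.019361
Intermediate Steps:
g(K) = 3/8 (g(K) = 3/8 + (1/8)*0 = 3/8 + 0 = 3/8)
H = -2205/8 (H = 105*(3/8 - 3) = 105*(-21/8) = -2205/8 ≈ -275.63)
y = 83109/64 (y = 3 - (-10089 - 2205/8)/8 = 3 - 1/8*(-82917/8) = 3 + 82917/64 = 83109/64 ≈ 1298.6)
y/M(256, W(14, -7)) = 83109/(64*((256*(256 + 6)))) = 83109/(64*((256*262))) = (83109/64)/67072 = (83109/64)*(1/67072) = 83109/4292608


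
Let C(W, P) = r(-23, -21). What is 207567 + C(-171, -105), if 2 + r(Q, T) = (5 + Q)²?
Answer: 207889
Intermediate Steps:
r(Q, T) = -2 + (5 + Q)²
C(W, P) = 322 (C(W, P) = -2 + (5 - 23)² = -2 + (-18)² = -2 + 324 = 322)
207567 + C(-171, -105) = 207567 + 322 = 207889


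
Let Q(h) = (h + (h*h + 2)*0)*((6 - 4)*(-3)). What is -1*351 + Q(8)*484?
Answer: -23583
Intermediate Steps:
Q(h) = -6*h (Q(h) = (h + (h**2 + 2)*0)*(2*(-3)) = (h + (2 + h**2)*0)*(-6) = (h + 0)*(-6) = h*(-6) = -6*h)
-1*351 + Q(8)*484 = -1*351 - 6*8*484 = -351 - 48*484 = -351 - 23232 = -23583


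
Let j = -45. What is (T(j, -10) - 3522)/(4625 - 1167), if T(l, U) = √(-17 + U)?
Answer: -1761/1729 + 3*I*√3/3458 ≈ -1.0185 + 0.0015026*I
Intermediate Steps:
(T(j, -10) - 3522)/(4625 - 1167) = (√(-17 - 10) - 3522)/(4625 - 1167) = (√(-27) - 3522)/3458 = (3*I*√3 - 3522)*(1/3458) = (-3522 + 3*I*√3)*(1/3458) = -1761/1729 + 3*I*√3/3458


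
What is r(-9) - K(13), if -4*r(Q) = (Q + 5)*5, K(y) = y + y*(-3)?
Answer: 31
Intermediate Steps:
K(y) = -2*y (K(y) = y - 3*y = -2*y)
r(Q) = -25/4 - 5*Q/4 (r(Q) = -(Q + 5)*5/4 = -(5 + Q)*5/4 = -(25 + 5*Q)/4 = -25/4 - 5*Q/4)
r(-9) - K(13) = (-25/4 - 5/4*(-9)) - (-2)*13 = (-25/4 + 45/4) - 1*(-26) = 5 + 26 = 31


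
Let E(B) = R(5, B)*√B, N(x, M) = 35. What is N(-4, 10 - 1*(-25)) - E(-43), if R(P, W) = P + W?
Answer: 35 + 38*I*√43 ≈ 35.0 + 249.18*I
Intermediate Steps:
E(B) = √B*(5 + B) (E(B) = (5 + B)*√B = √B*(5 + B))
N(-4, 10 - 1*(-25)) - E(-43) = 35 - √(-43)*(5 - 43) = 35 - I*√43*(-38) = 35 - (-38)*I*√43 = 35 + 38*I*√43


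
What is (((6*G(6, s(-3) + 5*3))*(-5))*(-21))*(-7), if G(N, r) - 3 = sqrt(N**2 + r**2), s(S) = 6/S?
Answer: -13230 - 4410*sqrt(205) ≈ -76372.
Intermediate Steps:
G(N, r) = 3 + sqrt(N**2 + r**2)
(((6*G(6, s(-3) + 5*3))*(-5))*(-21))*(-7) = (((6*(3 + sqrt(6**2 + (6/(-3) + 5*3)**2)))*(-5))*(-21))*(-7) = (((6*(3 + sqrt(36 + (6*(-1/3) + 15)**2)))*(-5))*(-21))*(-7) = (((6*(3 + sqrt(36 + (-2 + 15)**2)))*(-5))*(-21))*(-7) = (((6*(3 + sqrt(36 + 13**2)))*(-5))*(-21))*(-7) = (((6*(3 + sqrt(36 + 169)))*(-5))*(-21))*(-7) = (((6*(3 + sqrt(205)))*(-5))*(-21))*(-7) = (((18 + 6*sqrt(205))*(-5))*(-21))*(-7) = ((-90 - 30*sqrt(205))*(-21))*(-7) = (1890 + 630*sqrt(205))*(-7) = -13230 - 4410*sqrt(205)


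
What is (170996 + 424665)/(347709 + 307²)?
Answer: 54151/40178 ≈ 1.3478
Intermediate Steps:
(170996 + 424665)/(347709 + 307²) = 595661/(347709 + 94249) = 595661/441958 = 595661*(1/441958) = 54151/40178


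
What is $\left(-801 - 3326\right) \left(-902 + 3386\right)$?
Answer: $-10251468$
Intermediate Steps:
$\left(-801 - 3326\right) \left(-902 + 3386\right) = \left(-4127\right) 2484 = -10251468$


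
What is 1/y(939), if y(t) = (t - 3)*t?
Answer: 1/878904 ≈ 1.1378e-6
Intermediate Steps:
y(t) = t*(-3 + t) (y(t) = (-3 + t)*t = t*(-3 + t))
1/y(939) = 1/(939*(-3 + 939)) = 1/(939*936) = 1/878904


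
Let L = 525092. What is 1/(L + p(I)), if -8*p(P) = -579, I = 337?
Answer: 8/4201315 ≈ 1.9042e-6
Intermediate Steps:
p(P) = 579/8 (p(P) = -⅛*(-579) = 579/8)
1/(L + p(I)) = 1/(525092 + 579/8) = 1/(4201315/8) = 8/4201315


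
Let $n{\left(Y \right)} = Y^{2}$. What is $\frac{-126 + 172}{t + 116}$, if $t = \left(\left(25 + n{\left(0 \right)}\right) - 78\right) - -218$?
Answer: $\frac{46}{281} \approx 0.1637$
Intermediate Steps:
$t = 165$ ($t = \left(\left(25 + 0^{2}\right) - 78\right) - -218 = \left(\left(25 + 0\right) - 78\right) + 218 = \left(25 - 78\right) + 218 = -53 + 218 = 165$)
$\frac{-126 + 172}{t + 116} = \frac{-126 + 172}{165 + 116} = \frac{46}{281}$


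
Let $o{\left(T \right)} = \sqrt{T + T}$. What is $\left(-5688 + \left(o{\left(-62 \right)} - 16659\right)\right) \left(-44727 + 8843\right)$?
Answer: $801899748 - 71768 i \sqrt{31} \approx 8.019 \cdot 10^{8} - 3.9959 \cdot 10^{5} i$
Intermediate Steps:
$o{\left(T \right)} = \sqrt{2} \sqrt{T}$ ($o{\left(T \right)} = \sqrt{2 T} = \sqrt{2} \sqrt{T}$)
$\left(-5688 + \left(o{\left(-62 \right)} - 16659\right)\right) \left(-44727 + 8843\right) = \left(-5688 - \left(16659 - \sqrt{2} \sqrt{-62}\right)\right) \left(-44727 + 8843\right) = \left(-5688 - \left(16659 - \sqrt{2} i \sqrt{62}\right)\right) \left(-35884\right) = \left(-5688 - \left(16659 - 2 i \sqrt{31}\right)\right) \left(-35884\right) = \left(-22347 + 2 i \sqrt{31}\right) \left(-35884\right) = 801899748 - 71768 i \sqrt{31}$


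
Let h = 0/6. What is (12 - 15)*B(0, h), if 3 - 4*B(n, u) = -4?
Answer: -21/4 ≈ -5.2500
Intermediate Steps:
h = 0 (h = 0*(1/6) = 0)
B(n, u) = 7/4 (B(n, u) = 3/4 - 1/4*(-4) = 3/4 + 1 = 7/4)
(12 - 15)*B(0, h) = (12 - 15)*(7/4) = -3*7/4 = -21/4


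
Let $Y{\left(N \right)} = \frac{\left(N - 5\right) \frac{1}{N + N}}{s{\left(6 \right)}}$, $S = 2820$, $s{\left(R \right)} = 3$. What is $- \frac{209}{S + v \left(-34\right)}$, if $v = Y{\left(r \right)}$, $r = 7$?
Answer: $- \frac{4389}{59186} \approx -0.074156$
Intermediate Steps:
$Y{\left(N \right)} = \frac{-5 + N}{6 N}$ ($Y{\left(N \right)} = \frac{\left(N - 5\right) \frac{1}{N + N}}{3} = \frac{-5 + N}{2 N} \frac{1}{3} = \frac{-5 + N}{6 N}$)
$v = \frac{1}{21}$ ($v = \frac{-5 + 7}{6 \cdot 7} = \frac{1}{6} \cdot \frac{1}{7} \cdot 2 = \frac{1}{21} \approx 0.047619$)
$- \frac{209}{S + v \left(-34\right)} = - \frac{209}{2820 + \frac{1}{21} \left(-34\right)} = - \frac{209}{2820 - \frac{34}{21}} = - \frac{209}{\frac{59186}{21}} = \left(-209\right) \frac{21}{59186} = - \frac{4389}{59186}$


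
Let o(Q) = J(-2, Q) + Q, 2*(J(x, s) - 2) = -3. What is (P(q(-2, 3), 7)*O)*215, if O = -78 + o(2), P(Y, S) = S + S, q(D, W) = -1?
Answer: -227255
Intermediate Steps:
P(Y, S) = 2*S
J(x, s) = 1/2 (J(x, s) = 2 + (1/2)*(-3) = 2 - 3/2 = 1/2)
o(Q) = 1/2 + Q
O = -151/2 (O = -78 + (1/2 + 2) = -78 + 5/2 = -151/2 ≈ -75.500)
(P(q(-2, 3), 7)*O)*215 = ((2*7)*(-151/2))*215 = (14*(-151/2))*215 = -1057*215 = -227255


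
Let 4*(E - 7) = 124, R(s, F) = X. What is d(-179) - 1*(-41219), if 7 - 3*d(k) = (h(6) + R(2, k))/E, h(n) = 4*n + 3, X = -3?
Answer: 2349604/57 ≈ 41221.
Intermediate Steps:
R(s, F) = -3
E = 38 (E = 7 + (1/4)*124 = 7 + 31 = 38)
h(n) = 3 + 4*n
d(k) = 121/57 (d(k) = 7/3 - ((3 + 4*6) - 3)/(3*38) = 7/3 - ((3 + 24) - 3)/(3*38) = 7/3 - (27 - 3)/(3*38) = 7/3 - 8/38 = 7/3 - 1/3*12/19 = 7/3 - 4/19 = 121/57)
d(-179) - 1*(-41219) = 121/57 - 1*(-41219) = 121/57 + 41219 = 2349604/57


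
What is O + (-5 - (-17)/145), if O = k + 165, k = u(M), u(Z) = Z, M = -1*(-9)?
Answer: 24522/145 ≈ 169.12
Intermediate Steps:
M = 9
k = 9
O = 174 (O = 9 + 165 = 174)
O + (-5 - (-17)/145) = 174 + (-5 - (-17)/145) = 174 + (-5 - 1*(-17/145)) = 174 + (-5 + 17/145) = 174 - 708/145 = 24522/145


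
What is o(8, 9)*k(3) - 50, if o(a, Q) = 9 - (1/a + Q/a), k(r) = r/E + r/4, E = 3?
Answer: -583/16 ≈ -36.438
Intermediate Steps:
k(r) = 7*r/12 (k(r) = r/3 + r/4 = 7*r/12)
o(a, Q) = 9 - 1/a - Q/a (o(a, Q) = 9 - (1/a + Q/a) = 9 + (-1/a - Q/a) = 9 - 1/a - Q/a)
o(8, 9)*k(3) - 50 = ((-1 - 1*9 + 9*8)/8)*((7/12)*3) - 50 = ((-1 - 9 + 72)/8)*(7/4) - 50 = ((⅛)*62)*(7/4) - 50 = (31/4)*(7/4) - 50 = 217/16 - 50 = -583/16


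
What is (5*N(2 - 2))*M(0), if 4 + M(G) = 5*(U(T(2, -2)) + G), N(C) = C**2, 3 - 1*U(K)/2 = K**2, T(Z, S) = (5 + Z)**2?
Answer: 0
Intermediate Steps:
U(K) = 6 - 2*K**2
M(G) = -23984 + 5*G (M(G) = -4 + 5*((6 - 2*(5 + 2)**4) + G) = -4 + 5*((6 - 2*(7**2)**2) + G) = -4 + 5*((6 - 2*49**2) + G) = -4 + 5*((6 - 2*2401) + G) = -4 + 5*((6 - 4802) + G) = -4 + 5*(-4796 + G) = -4 + (-23980 + 5*G) = -23984 + 5*G)
(5*N(2 - 2))*M(0) = (5*(2 - 2)**2)*(-23984 + 5*0) = (5*0**2)*(-23984 + 0) = (5*0)*(-23984) = 0*(-23984) = 0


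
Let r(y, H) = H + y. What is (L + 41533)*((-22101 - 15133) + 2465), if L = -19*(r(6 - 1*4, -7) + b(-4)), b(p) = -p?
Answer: -1444721488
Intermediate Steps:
L = 19 (L = -19*((-7 + (6 - 1*4)) - 1*(-4)) = -19*((-7 + (6 - 4)) + 4) = -19*((-7 + 2) + 4) = -19*(-5 + 4) = -19*(-1) = 19)
(L + 41533)*((-22101 - 15133) + 2465) = (19 + 41533)*((-22101 - 15133) + 2465) = 41552*(-37234 + 2465) = 41552*(-34769) = -1444721488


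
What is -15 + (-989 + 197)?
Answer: -807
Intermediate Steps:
-15 + (-989 + 197) = -15 - 792 = -807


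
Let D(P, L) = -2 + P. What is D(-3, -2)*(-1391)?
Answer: 6955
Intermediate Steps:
D(-3, -2)*(-1391) = (-2 - 3)*(-1391) = -5*(-1391) = 6955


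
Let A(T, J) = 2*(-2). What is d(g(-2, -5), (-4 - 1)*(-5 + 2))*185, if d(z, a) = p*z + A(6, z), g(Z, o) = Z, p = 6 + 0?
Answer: -2960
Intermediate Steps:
p = 6
A(T, J) = -4
d(z, a) = -4 + 6*z (d(z, a) = 6*z - 4 = -4 + 6*z)
d(g(-2, -5), (-4 - 1)*(-5 + 2))*185 = (-4 + 6*(-2))*185 = (-4 - 12)*185 = -16*185 = -2960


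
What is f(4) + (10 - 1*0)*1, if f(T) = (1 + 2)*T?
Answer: 22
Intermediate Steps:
f(T) = 3*T
f(4) + (10 - 1*0)*1 = 3*4 + (10 - 1*0)*1 = 12 + (10 + 0)*1 = 12 + 10*1 = 12 + 10 = 22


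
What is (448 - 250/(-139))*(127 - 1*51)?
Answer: 4751672/139 ≈ 34185.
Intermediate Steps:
(448 - 250/(-139))*(127 - 1*51) = (448 - 250*(-1/139))*(127 - 51) = (448 + 250/139)*76 = (62522/139)*76 = 4751672/139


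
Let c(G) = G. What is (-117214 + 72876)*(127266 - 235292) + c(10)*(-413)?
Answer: 4789652658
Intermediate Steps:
(-117214 + 72876)*(127266 - 235292) + c(10)*(-413) = (-117214 + 72876)*(127266 - 235292) + 10*(-413) = -44338*(-108026) - 4130 = 4789656788 - 4130 = 4789652658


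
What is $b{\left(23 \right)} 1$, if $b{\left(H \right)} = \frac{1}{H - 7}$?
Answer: $\frac{1}{16} \approx 0.0625$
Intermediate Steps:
$b{\left(H \right)} = \frac{1}{-7 + H}$
$b{\left(23 \right)} 1 = \frac{1}{-7 + 23} \cdot 1 = \frac{1}{16} \cdot 1 = \frac{1}{16}$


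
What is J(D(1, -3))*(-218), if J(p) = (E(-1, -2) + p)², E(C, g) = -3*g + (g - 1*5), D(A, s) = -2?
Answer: -1962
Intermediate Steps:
E(C, g) = -5 - 2*g (E(C, g) = -3*g + (g - 5) = -3*g + (-5 + g) = -5 - 2*g)
J(p) = (-1 + p)² (J(p) = ((-5 - 2*(-2)) + p)² = ((-5 + 4) + p)² = (-1 + p)²)
J(D(1, -3))*(-218) = (-1 - 2)²*(-218) = (-3)²*(-218) = 9*(-218) = -1962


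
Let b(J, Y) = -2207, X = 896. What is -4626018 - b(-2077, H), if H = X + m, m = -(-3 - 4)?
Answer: -4623811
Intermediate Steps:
m = 7 (m = -1*(-7) = 7)
H = 903 (H = 896 + 7 = 903)
-4626018 - b(-2077, H) = -4626018 - 1*(-2207) = -4626018 + 2207 = -4623811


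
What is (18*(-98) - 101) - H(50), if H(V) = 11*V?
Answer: -2415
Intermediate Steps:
(18*(-98) - 101) - H(50) = (18*(-98) - 101) - 11*50 = (-1764 - 101) - 1*550 = -1865 - 550 = -2415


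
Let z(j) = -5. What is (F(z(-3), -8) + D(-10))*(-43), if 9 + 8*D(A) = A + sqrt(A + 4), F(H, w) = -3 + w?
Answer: 4601/8 - 43*I*sqrt(6)/8 ≈ 575.13 - 13.166*I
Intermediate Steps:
D(A) = -9/8 + A/8 + sqrt(4 + A)/8 (D(A) = -9/8 + (A + sqrt(A + 4))/8 = -9/8 + (A + sqrt(4 + A))/8 = -9/8 + (A/8 + sqrt(4 + A)/8) = -9/8 + A/8 + sqrt(4 + A)/8)
(F(z(-3), -8) + D(-10))*(-43) = ((-3 - 8) + (-9/8 + (1/8)*(-10) + sqrt(4 - 10)/8))*(-43) = (-11 + (-9/8 - 5/4 + sqrt(-6)/8))*(-43) = (-11 + (-9/8 - 5/4 + (I*sqrt(6))/8))*(-43) = (-11 + (-9/8 - 5/4 + I*sqrt(6)/8))*(-43) = (-11 + (-19/8 + I*sqrt(6)/8))*(-43) = (-107/8 + I*sqrt(6)/8)*(-43) = 4601/8 - 43*I*sqrt(6)/8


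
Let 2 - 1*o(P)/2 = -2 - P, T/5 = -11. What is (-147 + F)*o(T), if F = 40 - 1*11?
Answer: 12036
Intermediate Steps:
T = -55 (T = 5*(-11) = -55)
o(P) = 8 + 2*P (o(P) = 4 - 2*(-2 - P) = 4 + (4 + 2*P) = 8 + 2*P)
F = 29 (F = 40 - 11 = 29)
(-147 + F)*o(T) = (-147 + 29)*(8 + 2*(-55)) = -118*(8 - 110) = -118*(-102) = 12036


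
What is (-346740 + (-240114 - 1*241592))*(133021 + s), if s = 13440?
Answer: -121335029606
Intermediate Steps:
(-346740 + (-240114 - 1*241592))*(133021 + s) = (-346740 + (-240114 - 1*241592))*(133021 + 13440) = (-346740 + (-240114 - 241592))*146461 = (-346740 - 481706)*146461 = -828446*146461 = -121335029606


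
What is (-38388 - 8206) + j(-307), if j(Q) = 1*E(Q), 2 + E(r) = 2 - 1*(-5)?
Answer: -46589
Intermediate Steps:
E(r) = 5 (E(r) = -2 + (2 - 1*(-5)) = -2 + (2 + 5) = -2 + 7 = 5)
j(Q) = 5 (j(Q) = 1*5 = 5)
(-38388 - 8206) + j(-307) = (-38388 - 8206) + 5 = -46594 + 5 = -46589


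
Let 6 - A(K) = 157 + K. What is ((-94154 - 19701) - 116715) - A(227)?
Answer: -230192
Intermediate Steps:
A(K) = -151 - K (A(K) = 6 - (157 + K) = 6 + (-157 - K) = -151 - K)
((-94154 - 19701) - 116715) - A(227) = ((-94154 - 19701) - 116715) - (-151 - 1*227) = (-113855 - 116715) - (-151 - 227) = -230570 - 1*(-378) = -230570 + 378 = -230192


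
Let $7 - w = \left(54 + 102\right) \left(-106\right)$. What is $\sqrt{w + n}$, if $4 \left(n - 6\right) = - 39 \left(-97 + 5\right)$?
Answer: $\sqrt{17446} \approx 132.08$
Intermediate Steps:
$w = 16543$ ($w = 7 - \left(54 + 102\right) \left(-106\right) = 7 - 156 \left(-106\right) = 7 - -16536 = 7 + 16536 = 16543$)
$n = 903$ ($n = 6 + \frac{\left(-39\right) \left(-97 + 5\right)}{4} = 6 + \frac{\left(-39\right) \left(-92\right)}{4} = 6 + \frac{1}{4} \cdot 3588 = 6 + 897 = 903$)
$\sqrt{w + n} = \sqrt{16543 + 903} = \sqrt{17446}$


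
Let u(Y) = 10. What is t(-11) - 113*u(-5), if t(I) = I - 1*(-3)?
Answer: -1138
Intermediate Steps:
t(I) = 3 + I (t(I) = I + 3 = 3 + I)
t(-11) - 113*u(-5) = (3 - 11) - 113*10 = -8 - 1130 = -1138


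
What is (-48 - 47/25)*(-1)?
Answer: 1247/25 ≈ 49.880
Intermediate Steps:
(-48 - 47/25)*(-1) = -1247/25*(-1) = 1247/25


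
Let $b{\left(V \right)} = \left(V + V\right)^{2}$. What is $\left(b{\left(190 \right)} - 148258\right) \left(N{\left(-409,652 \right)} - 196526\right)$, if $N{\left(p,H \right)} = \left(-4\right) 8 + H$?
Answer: $755805348$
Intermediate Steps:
$b{\left(V \right)} = 4 V^{2}$ ($b{\left(V \right)} = \left(2 V\right)^{2} = 4 V^{2}$)
$N{\left(p,H \right)} = -32 + H$
$\left(b{\left(190 \right)} - 148258\right) \left(N{\left(-409,652 \right)} - 196526\right) = \left(4 \cdot 190^{2} - 148258\right) \left(\left(-32 + 652\right) - 196526\right) = \left(4 \cdot 36100 - 148258\right) \left(620 - 196526\right) = \left(144400 - 148258\right) \left(-195906\right) = \left(-3858\right) \left(-195906\right) = 755805348$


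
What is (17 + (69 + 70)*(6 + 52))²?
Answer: 65270241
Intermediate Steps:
(17 + (69 + 70)*(6 + 52))² = (17 + 139*58)² = (17 + 8062)² = 8079² = 65270241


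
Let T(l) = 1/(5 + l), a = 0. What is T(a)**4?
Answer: 1/625 ≈ 0.0016000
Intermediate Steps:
T(a)**4 = (1/(5 + 0))**4 = (1/5)**4 = 1/625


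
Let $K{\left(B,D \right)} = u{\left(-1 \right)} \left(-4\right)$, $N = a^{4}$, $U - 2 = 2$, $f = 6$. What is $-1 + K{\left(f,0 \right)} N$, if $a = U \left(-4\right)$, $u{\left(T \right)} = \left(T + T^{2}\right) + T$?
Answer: $262143$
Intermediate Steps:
$U = 4$ ($U = 2 + 2 = 4$)
$u{\left(T \right)} = T^{2} + 2 T$
$a = -16$ ($a = 4 \left(-4\right) = -16$)
$N = 65536$ ($N = \left(-16\right)^{4} = 65536$)
$K{\left(B,D \right)} = 4$ ($K{\left(B,D \right)} = - (2 - 1) \left(-4\right) = \left(-1\right) 1 \left(-4\right) = \left(-1\right) \left(-4\right) = 4$)
$-1 + K{\left(f,0 \right)} N = -1 + 4 \cdot 65536 = -1 + 262144 = 262143$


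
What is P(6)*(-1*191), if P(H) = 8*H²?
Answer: -55008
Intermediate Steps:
P(6)*(-1*191) = (8*6²)*(-1*191) = (8*36)*(-191) = 288*(-191) = -55008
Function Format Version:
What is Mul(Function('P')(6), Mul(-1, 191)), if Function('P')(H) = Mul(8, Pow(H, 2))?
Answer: -55008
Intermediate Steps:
Mul(Function('P')(6), Mul(-1, 191)) = Mul(Mul(8, Pow(6, 2)), Mul(-1, 191)) = Mul(Mul(8, 36), -191) = Mul(288, -191) = -55008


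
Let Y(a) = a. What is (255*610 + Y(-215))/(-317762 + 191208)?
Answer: -155335/126554 ≈ -1.2274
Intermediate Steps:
(255*610 + Y(-215))/(-317762 + 191208) = (255*610 - 215)/(-317762 + 191208) = (155550 - 215)/(-126554) = 155335*(-1/126554) = -155335/126554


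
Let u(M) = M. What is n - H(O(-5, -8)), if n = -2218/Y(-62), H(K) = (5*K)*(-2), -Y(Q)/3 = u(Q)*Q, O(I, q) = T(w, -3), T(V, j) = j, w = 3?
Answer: -171871/5766 ≈ -29.808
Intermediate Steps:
O(I, q) = -3
Y(Q) = -3*Q**2 (Y(Q) = -3*Q*Q = -3*Q**2)
H(K) = -10*K
n = 1109/5766 (n = -2218/((-3*(-62)**2)) = -2218/((-3*3844)) = -2218/(-11532) = -2218*(-1/11532) = 1109/5766 ≈ 0.19233)
n - H(O(-5, -8)) = 1109/5766 - (-10)*(-3) = 1109/5766 - 1*30 = 1109/5766 - 30 = -171871/5766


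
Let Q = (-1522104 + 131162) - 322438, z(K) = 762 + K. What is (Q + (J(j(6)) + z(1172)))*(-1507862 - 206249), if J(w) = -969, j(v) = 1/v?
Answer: 2935269388065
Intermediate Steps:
Q = -1713380 (Q = -1390942 - 322438 = -1713380)
(Q + (J(j(6)) + z(1172)))*(-1507862 - 206249) = (-1713380 + (-969 + (762 + 1172)))*(-1507862 - 206249) = (-1713380 + (-969 + 1934))*(-1714111) = (-1713380 + 965)*(-1714111) = -1712415*(-1714111) = 2935269388065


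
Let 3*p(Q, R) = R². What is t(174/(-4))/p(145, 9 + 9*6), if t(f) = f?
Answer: -29/882 ≈ -0.032880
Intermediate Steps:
p(Q, R) = R²/3
t(174/(-4))/p(145, 9 + 9*6) = (174/(-4))/(((9 + 9*6)²/3)) = (174*(-¼))/(((9 + 54)²/3)) = -87/(2*((⅓)*63²)) = -87/(2*((⅓)*3969)) = -87/2/1323 = -87/2*1/1323 = -29/882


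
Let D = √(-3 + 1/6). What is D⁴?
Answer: 289/36 ≈ 8.0278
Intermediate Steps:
D = I*√102/6 (D = √(-3 + ⅙) = √(-17/6) = I*√102/6 ≈ 1.6833*I)
D⁴ = (I*√102/6)⁴ = 289/36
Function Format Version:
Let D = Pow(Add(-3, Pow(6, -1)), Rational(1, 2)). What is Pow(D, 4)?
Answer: Rational(289, 36) ≈ 8.0278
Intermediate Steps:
D = Mul(Rational(1, 6), I, Pow(102, Rational(1, 2))) (D = Pow(Add(-3, Rational(1, 6)), Rational(1, 2)) = Pow(Rational(-17, 6), Rational(1, 2)) = Mul(Rational(1, 6), I, Pow(102, Rational(1, 2))) ≈ Mul(1.6833, I))
Pow(D, 4) = Pow(Mul(Rational(1, 6), I, Pow(102, Rational(1, 2))), 4) = Rational(289, 36)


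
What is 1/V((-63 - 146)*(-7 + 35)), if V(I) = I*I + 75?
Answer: 1/34245979 ≈ 2.9201e-8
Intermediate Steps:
V(I) = 75 + I**2 (V(I) = I**2 + 75 = 75 + I**2)
1/V((-63 - 146)*(-7 + 35)) = 1/(75 + ((-63 - 146)*(-7 + 35))**2) = 1/(75 + (-209*28)**2) = 1/(75 + (-5852)**2) = 1/(75 + 34245904) = 1/34245979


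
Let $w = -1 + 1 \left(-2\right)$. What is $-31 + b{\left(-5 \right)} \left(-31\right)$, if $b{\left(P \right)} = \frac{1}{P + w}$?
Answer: $- \frac{217}{8} \approx -27.125$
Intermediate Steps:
$w = -3$ ($w = -1 - 2 = -3$)
$b{\left(P \right)} = \frac{1}{-3 + P}$ ($b{\left(P \right)} = \frac{1}{P - 3} = \frac{1}{-3 + P}$)
$-31 + b{\left(-5 \right)} \left(-31\right) = -31 + \frac{1}{-3 - 5} \left(-31\right) = -31 + \frac{1}{-8} \left(-31\right) = -31 - - \frac{31}{8} = -31 + \frac{31}{8} = - \frac{217}{8}$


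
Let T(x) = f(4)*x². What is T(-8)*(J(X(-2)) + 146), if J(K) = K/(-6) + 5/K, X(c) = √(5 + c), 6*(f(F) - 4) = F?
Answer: 130816/3 + 448*√3 ≈ 44381.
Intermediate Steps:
f(F) = 4 + F/6
T(x) = 14*x²/3 (T(x) = (4 + (⅙)*4)*x² = (4 + ⅔)*x² = 14*x²/3)
J(K) = 5/K - K/6 (J(K) = K*(-⅙) + 5/K = -K/6 + 5/K = 5/K - K/6)
T(-8)*(J(X(-2)) + 146) = ((14/3)*(-8)²)*((5/(√(5 - 2)) - √(5 - 2)/6) + 146) = ((14/3)*64)*((5/(√3) - √3/6) + 146) = 896*((5*(√3/3) - √3/6) + 146)/3 = 896*((5*√3/3 - √3/6) + 146)/3 = 896*(3*√3/2 + 146)/3 = 896*(146 + 3*√3/2)/3 = 130816/3 + 448*√3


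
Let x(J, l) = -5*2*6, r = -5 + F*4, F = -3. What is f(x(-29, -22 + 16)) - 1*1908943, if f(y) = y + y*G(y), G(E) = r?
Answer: -1907983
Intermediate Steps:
r = -17 (r = -5 - 3*4 = -5 - 12 = -17)
G(E) = -17
x(J, l) = -60 (x(J, l) = -10*6 = -60)
f(y) = -16*y (f(y) = y + y*(-17) = y - 17*y = -16*y)
f(x(-29, -22 + 16)) - 1*1908943 = -16*(-60) - 1*1908943 = 960 - 1908943 = -1907983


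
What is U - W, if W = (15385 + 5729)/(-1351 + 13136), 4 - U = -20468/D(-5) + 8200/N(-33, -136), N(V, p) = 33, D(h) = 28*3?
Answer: -338319/129635 ≈ -2.6098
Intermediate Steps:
D(h) = 84
U = -9/11 (U = 4 - (-20468/84 + 8200/33) = 4 - (-20468*1/84 + 8200*(1/33)) = 4 - (-731/3 + 8200/33) = 4 - 1*53/11 = 4 - 53/11 = -9/11 ≈ -0.81818)
W = 21114/11785 ≈ 1.7916
U - W = -9/11 - 1*21114/11785 = -9/11 - 21114/11785 = -338319/129635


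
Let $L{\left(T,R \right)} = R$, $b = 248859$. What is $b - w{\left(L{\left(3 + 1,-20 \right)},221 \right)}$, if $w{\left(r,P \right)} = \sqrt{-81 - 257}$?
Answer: $248859 - 13 i \sqrt{2} \approx 2.4886 \cdot 10^{5} - 18.385 i$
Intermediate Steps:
$w{\left(r,P \right)} = 13 i \sqrt{2}$ ($w{\left(r,P \right)} = \sqrt{-338} = 13 i \sqrt{2}$)
$b - w{\left(L{\left(3 + 1,-20 \right)},221 \right)} = 248859 - 13 i \sqrt{2}$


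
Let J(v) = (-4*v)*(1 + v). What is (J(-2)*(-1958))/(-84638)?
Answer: -7832/42319 ≈ -0.18507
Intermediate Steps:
J(v) = -4*v*(1 + v)
(J(-2)*(-1958))/(-84638) = (-4*(-2)*(1 - 2)*(-1958))/(-84638) = (-4*(-2)*(-1)*(-1958))*(-1/84638) = -8*(-1958)*(-1/84638) = 15664*(-1/84638) = -7832/42319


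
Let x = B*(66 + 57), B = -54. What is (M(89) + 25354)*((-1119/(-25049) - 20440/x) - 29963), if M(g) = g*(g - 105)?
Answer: -59640600374658640/83187729 ≈ -7.1694e+8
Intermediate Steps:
x = -6642 (x = -54*(66 + 57) = -54*123 = -6642)
M(g) = g*(-105 + g)
(M(89) + 25354)*((-1119/(-25049) - 20440/x) - 29963) = (89*(-105 + 89) + 25354)*((-1119/(-25049) - 20440/(-6642)) - 29963) = (89*(-16) + 25354)*((-1119*(-1/25049) - 20440*(-1/6642)) - 29963) = (-1424 + 25354)*((1119/25049 + 10220/3321) - 29963) = 23930*(259716979/83187729 - 29963) = 23930*(-2492294207048/83187729) = -59640600374658640/83187729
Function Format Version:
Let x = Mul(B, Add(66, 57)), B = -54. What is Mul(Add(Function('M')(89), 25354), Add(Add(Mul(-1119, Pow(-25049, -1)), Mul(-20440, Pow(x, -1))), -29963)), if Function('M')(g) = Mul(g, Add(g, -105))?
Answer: Rational(-59640600374658640, 83187729) ≈ -7.1694e+8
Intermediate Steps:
x = -6642 (x = Mul(-54, Add(66, 57)) = Mul(-54, 123) = -6642)
Function('M')(g) = Mul(g, Add(-105, g))
Mul(Add(Function('M')(89), 25354), Add(Add(Mul(-1119, Pow(-25049, -1)), Mul(-20440, Pow(x, -1))), -29963)) = Mul(Add(Mul(89, Add(-105, 89)), 25354), Add(Add(Mul(-1119, Pow(-25049, -1)), Mul(-20440, Pow(-6642, -1))), -29963)) = Mul(Add(Mul(89, -16), 25354), Add(Add(Mul(-1119, Rational(-1, 25049)), Mul(-20440, Rational(-1, 6642))), -29963)) = Mul(Add(-1424, 25354), Add(Add(Rational(1119, 25049), Rational(10220, 3321)), -29963)) = Mul(23930, Add(Rational(259716979, 83187729), -29963)) = Mul(23930, Rational(-2492294207048, 83187729)) = Rational(-59640600374658640, 83187729)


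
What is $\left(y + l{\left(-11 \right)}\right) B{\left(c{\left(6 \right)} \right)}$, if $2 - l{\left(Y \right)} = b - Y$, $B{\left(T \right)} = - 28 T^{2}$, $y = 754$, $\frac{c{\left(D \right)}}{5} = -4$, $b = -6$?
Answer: $-8411200$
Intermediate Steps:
$c{\left(D \right)} = -20$ ($c{\left(D \right)} = 5 \left(-4\right) = -20$)
$l{\left(Y \right)} = 8 + Y$ ($l{\left(Y \right)} = 2 - \left(-6 - Y\right) = 2 + \left(6 + Y\right) = 8 + Y$)
$\left(y + l{\left(-11 \right)}\right) B{\left(c{\left(6 \right)} \right)} = \left(754 + \left(8 - 11\right)\right) \left(- 28 \left(-20\right)^{2}\right) = \left(754 - 3\right) \left(\left(-28\right) 400\right) = 751 \left(-11200\right) = -8411200$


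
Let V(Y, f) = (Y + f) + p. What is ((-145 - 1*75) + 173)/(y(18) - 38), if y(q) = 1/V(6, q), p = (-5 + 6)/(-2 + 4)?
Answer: 2303/1860 ≈ 1.2382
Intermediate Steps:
p = ½ (p = 1/2 = 1*(½) = ½ ≈ 0.50000)
V(Y, f) = ½ + Y + f (V(Y, f) = (Y + f) + ½ = ½ + Y + f)
y(q) = 1/(13/2 + q) (y(q) = 1/(½ + 6 + q) = 1/(13/2 + q))
((-145 - 1*75) + 173)/(y(18) - 38) = ((-145 - 1*75) + 173)/(2/(13 + 2*18) - 38) = ((-145 - 75) + 173)/(2/(13 + 36) - 38) = (-220 + 173)/(2/49 - 38) = -47/(2*(1/49) - 38) = -47/(2/49 - 38) = -47/(-1860/49) = -47*(-49/1860) = 2303/1860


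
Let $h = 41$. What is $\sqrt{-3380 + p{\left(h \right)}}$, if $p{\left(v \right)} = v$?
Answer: $3 i \sqrt{371} \approx 57.784 i$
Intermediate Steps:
$\sqrt{-3380 + p{\left(h \right)}} = \sqrt{-3380 + 41} = \sqrt{-3339} = 3 i \sqrt{371}$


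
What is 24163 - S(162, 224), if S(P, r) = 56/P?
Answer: 1957175/81 ≈ 24163.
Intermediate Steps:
24163 - S(162, 224) = 24163 - 56/162 = 24163 - 1*28/81 = 24163 - 28/81 = 1957175/81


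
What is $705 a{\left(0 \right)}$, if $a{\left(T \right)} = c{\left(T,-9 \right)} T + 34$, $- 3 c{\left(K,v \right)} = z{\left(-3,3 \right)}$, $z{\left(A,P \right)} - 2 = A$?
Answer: $23970$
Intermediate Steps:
$z{\left(A,P \right)} = 2 + A$
$c{\left(K,v \right)} = \frac{1}{3}$ ($c{\left(K,v \right)} = - \frac{2 - 3}{3} = \left(- \frac{1}{3}\right) \left(-1\right) = \frac{1}{3}$)
$a{\left(T \right)} = 34 + \frac{T}{3}$ ($a{\left(T \right)} = \frac{T}{3} + 34 = 34 + \frac{T}{3}$)
$705 a{\left(0 \right)} = 705 \left(34 + \frac{1}{3} \cdot 0\right) = 705 \left(34 + 0\right) = 705 \cdot 34 = 23970$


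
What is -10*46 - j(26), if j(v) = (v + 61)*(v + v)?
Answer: -4984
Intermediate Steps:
j(v) = 2*v*(61 + v) (j(v) = (61 + v)*(2*v) = 2*v*(61 + v))
-10*46 - j(26) = -10*46 - 2*26*(61 + 26) = -460 - 2*26*87 = -460 - 1*4524 = -460 - 4524 = -4984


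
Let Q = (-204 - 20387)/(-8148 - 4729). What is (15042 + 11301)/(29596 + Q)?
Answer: 37690979/42347587 ≈ 0.89004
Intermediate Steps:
Q = 20591/12877 (Q = -20591/(-12877) = -20591*(-1/12877) = 20591/12877 ≈ 1.5991)
(15042 + 11301)/(29596 + Q) = (15042 + 11301)/(29596 + 20591/12877) = 26343/(381128283/12877) = 26343*(12877/381128283) = 37690979/42347587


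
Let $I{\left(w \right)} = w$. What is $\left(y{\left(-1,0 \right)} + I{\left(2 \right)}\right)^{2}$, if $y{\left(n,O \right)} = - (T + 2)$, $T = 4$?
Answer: $16$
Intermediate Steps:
$y{\left(n,O \right)} = -6$ ($y{\left(n,O \right)} = - (4 + 2) = \left(-1\right) 6 = -6$)
$\left(y{\left(-1,0 \right)} + I{\left(2 \right)}\right)^{2} = \left(-6 + 2\right)^{2} = \left(-4\right)^{2} = 16$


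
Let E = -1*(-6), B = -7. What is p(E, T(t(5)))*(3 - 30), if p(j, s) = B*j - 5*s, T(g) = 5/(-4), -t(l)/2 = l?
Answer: 3861/4 ≈ 965.25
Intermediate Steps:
t(l) = -2*l
T(g) = -5/4 (T(g) = 5*(-1/4) = -5/4)
E = 6
p(j, s) = -7*j - 5*s
p(E, T(t(5)))*(3 - 30) = (-7*6 - 5*(-5/4))*(3 - 30) = (-42 + 25/4)*(-27) = -143/4*(-27) = 3861/4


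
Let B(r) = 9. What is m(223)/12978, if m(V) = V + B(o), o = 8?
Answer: 116/6489 ≈ 0.017876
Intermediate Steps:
m(V) = 9 + V (m(V) = V + 9 = 9 + V)
m(223)/12978 = (9 + 223)/12978 = 232*(1/12978) = 116/6489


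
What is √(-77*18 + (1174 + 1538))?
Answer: √1326 ≈ 36.414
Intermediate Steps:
√(-77*18 + (1174 + 1538)) = √(-1386 + 2712) = √1326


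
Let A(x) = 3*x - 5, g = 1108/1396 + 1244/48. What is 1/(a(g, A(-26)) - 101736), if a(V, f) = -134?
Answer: -1/101870 ≈ -9.8164e-6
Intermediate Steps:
g = 111863/4188 (g = 1108*(1/1396) + 1244*(1/48) = 277/349 + 311/12 = 111863/4188 ≈ 26.710)
A(x) = -5 + 3*x
1/(a(g, A(-26)) - 101736) = 1/(-134 - 101736) = 1/(-101870) = -1/101870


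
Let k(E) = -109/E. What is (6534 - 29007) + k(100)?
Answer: -2247409/100 ≈ -22474.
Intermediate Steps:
(6534 - 29007) + k(100) = (6534 - 29007) - 109/100 = -22473 - 109*1/100 = -22473 - 109/100 = -2247409/100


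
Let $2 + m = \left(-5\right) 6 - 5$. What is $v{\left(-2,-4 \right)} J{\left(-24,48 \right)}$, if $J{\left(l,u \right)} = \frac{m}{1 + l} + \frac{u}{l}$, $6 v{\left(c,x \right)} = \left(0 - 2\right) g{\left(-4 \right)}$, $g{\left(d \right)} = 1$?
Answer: $\frac{3}{23} \approx 0.13043$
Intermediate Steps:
$m = -37$ ($m = -2 - 35 = -37$)
$v{\left(c,x \right)} = - \frac{1}{3}$ ($v{\left(c,x \right)} = \frac{\left(0 - 2\right) 1}{6} = \frac{\left(-2\right) 1}{6} = \frac{1}{6} \left(-2\right) = - \frac{1}{3}$)
$J{\left(l,u \right)} = - \frac{37}{1 + l} + \frac{u}{l}$
$v{\left(-2,-4 \right)} J{\left(-24,48 \right)} = - \frac{\frac{1}{-24} \frac{1}{1 - 24} \left(48 - -888 - 1152\right)}{3} = - \frac{\left(- \frac{1}{24}\right) \frac{1}{-23} \left(48 + 888 - 1152\right)}{3} = - \frac{\left(- \frac{1}{24}\right) \left(- \frac{1}{23}\right) \left(-216\right)}{3} = \left(- \frac{1}{3}\right) \left(- \frac{9}{23}\right) = \frac{3}{23}$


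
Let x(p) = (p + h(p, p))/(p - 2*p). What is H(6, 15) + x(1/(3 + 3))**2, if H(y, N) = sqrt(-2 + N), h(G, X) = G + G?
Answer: 9 + sqrt(13) ≈ 12.606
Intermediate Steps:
h(G, X) = 2*G
x(p) = -3 (x(p) = (p + 2*p)/(p - 2*p) = (3*p)/((-p)) = (3*p)*(-1/p) = -3)
H(6, 15) + x(1/(3 + 3))**2 = sqrt(-2 + 15) + (-3)**2 = sqrt(13) + 9 = 9 + sqrt(13)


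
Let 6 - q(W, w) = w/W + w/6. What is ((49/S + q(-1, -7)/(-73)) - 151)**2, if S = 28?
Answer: 17094255025/767376 ≈ 22276.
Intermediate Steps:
q(W, w) = 6 - w/6 - w/W (q(W, w) = 6 - (w/W + w/6) = 6 - (w/6 + w/W) = 6 + (-w/6 - w/W) = 6 - w/6 - w/W)
((49/S + q(-1, -7)/(-73)) - 151)**2 = ((49/28 + (6 - 1/6*(-7) - 1*(-7)/(-1))/(-73)) - 151)**2 = ((49*(1/28) + (6 + 7/6 - 1*(-7)*(-1))*(-1/73)) - 151)**2 = ((7/4 + (6 + 7/6 - 7)*(-1/73)) - 151)**2 = ((7/4 + (1/6)*(-1/73)) - 151)**2 = ((7/4 - 1/438) - 151)**2 = (1531/876 - 151)**2 = (-130745/876)**2 = 17094255025/767376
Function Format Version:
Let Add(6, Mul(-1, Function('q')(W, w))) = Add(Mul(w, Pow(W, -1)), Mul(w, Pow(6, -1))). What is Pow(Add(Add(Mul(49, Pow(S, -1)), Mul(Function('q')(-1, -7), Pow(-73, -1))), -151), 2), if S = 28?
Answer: Rational(17094255025, 767376) ≈ 22276.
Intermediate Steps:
Function('q')(W, w) = Add(6, Mul(Rational(-1, 6), w), Mul(-1, w, Pow(W, -1))) (Function('q')(W, w) = Add(6, Mul(-1, Add(Mul(w, Pow(W, -1)), Mul(w, Pow(6, -1))))) = Add(6, Mul(-1, Add(Mul(w, Pow(W, -1)), Mul(w, Rational(1, 6))))) = Add(6, Mul(-1, Add(Mul(w, Pow(W, -1)), Mul(Rational(1, 6), w)))) = Add(6, Mul(-1, Add(Mul(Rational(1, 6), w), Mul(w, Pow(W, -1))))) = Add(6, Add(Mul(Rational(-1, 6), w), Mul(-1, w, Pow(W, -1)))) = Add(6, Mul(Rational(-1, 6), w), Mul(-1, w, Pow(W, -1))))
Pow(Add(Add(Mul(49, Pow(S, -1)), Mul(Function('q')(-1, -7), Pow(-73, -1))), -151), 2) = Pow(Add(Add(Mul(49, Pow(28, -1)), Mul(Add(6, Mul(Rational(-1, 6), -7), Mul(-1, -7, Pow(-1, -1))), Pow(-73, -1))), -151), 2) = Pow(Add(Add(Mul(49, Rational(1, 28)), Mul(Add(6, Rational(7, 6), Mul(-1, -7, -1)), Rational(-1, 73))), -151), 2) = Pow(Add(Add(Rational(7, 4), Mul(Add(6, Rational(7, 6), -7), Rational(-1, 73))), -151), 2) = Pow(Add(Add(Rational(7, 4), Mul(Rational(1, 6), Rational(-1, 73))), -151), 2) = Pow(Add(Add(Rational(7, 4), Rational(-1, 438)), -151), 2) = Pow(Add(Rational(1531, 876), -151), 2) = Pow(Rational(-130745, 876), 2) = Rational(17094255025, 767376)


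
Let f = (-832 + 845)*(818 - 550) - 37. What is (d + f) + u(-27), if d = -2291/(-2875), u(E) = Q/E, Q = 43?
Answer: 267511607/77625 ≈ 3446.2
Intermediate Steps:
u(E) = 43/E
d = 2291/2875 (d = -2291*(-1/2875) = 2291/2875 ≈ 0.79687)
f = 3447 (f = 13*268 - 37 = 3484 - 37 = 3447)
(d + f) + u(-27) = (2291/2875 + 3447) + 43/(-27) = 9912416/2875 + 43*(-1/27) = 9912416/2875 - 43/27 = 267511607/77625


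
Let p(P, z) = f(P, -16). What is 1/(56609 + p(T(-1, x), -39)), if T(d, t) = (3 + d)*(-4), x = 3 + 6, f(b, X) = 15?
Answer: 1/56624 ≈ 1.7660e-5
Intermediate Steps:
x = 9
T(d, t) = -12 - 4*d
p(P, z) = 15
1/(56609 + p(T(-1, x), -39)) = 1/(56609 + 15) = 1/56624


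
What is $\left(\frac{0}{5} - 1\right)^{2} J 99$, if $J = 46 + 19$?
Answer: $6435$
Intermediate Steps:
$J = 65$
$\left(\frac{0}{5} - 1\right)^{2} J 99 = \left(\frac{0}{5} - 1\right)^{2} \cdot 65 \cdot 99 = \left(0 \cdot \frac{1}{5} - 1\right)^{2} \cdot 65 \cdot 99 = \left(0 - 1\right)^{2} \cdot 65 \cdot 99 = \left(-1\right)^{2} \cdot 65 \cdot 99 = 1 \cdot 65 \cdot 99 = 65 \cdot 99 = 6435$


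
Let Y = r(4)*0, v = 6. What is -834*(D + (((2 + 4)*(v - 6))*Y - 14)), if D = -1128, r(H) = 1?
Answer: 952428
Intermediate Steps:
Y = 0 (Y = 1*0 = 0)
-834*(D + (((2 + 4)*(v - 6))*Y - 14)) = -834*(-1128 + (((2 + 4)*(6 - 6))*0 - 14)) = -834*(-1128 + ((6*0)*0 - 14)) = -834*(-1128 + (0*0 - 14)) = -834*(-1128 + (0 - 14)) = -834*(-1128 - 14) = -834*(-1142) = 952428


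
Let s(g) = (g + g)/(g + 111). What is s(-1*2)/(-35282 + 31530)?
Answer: 1/102242 ≈ 9.7807e-6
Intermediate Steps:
s(g) = 2*g/(111 + g) (s(g) = (2*g)/(111 + g) = 2*g/(111 + g))
s(-1*2)/(-35282 + 31530) = (2*(-1*2)/(111 - 1*2))/(-35282 + 31530) = (2*(-2)/(111 - 2))/(-3752) = (2*(-2)/109)*(-1/3752) = (2*(-2)*(1/109))*(-1/3752) = -4/109*(-1/3752) = 1/102242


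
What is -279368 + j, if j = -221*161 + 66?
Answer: -314883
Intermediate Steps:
j = -35515 (j = -35581 + 66 = -35515)
-279368 + j = -279368 - 35515 = -314883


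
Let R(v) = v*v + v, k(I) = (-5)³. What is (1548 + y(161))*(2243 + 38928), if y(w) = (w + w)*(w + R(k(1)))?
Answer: 207682580690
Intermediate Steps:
k(I) = -125
R(v) = v + v² (R(v) = v² + v = v + v²)
y(w) = 2*w*(15500 + w) (y(w) = (w + w)*(w - 125*(1 - 125)) = (2*w)*(w - 125*(-124)) = (2*w)*(w + 15500) = (2*w)*(15500 + w) = 2*w*(15500 + w))
(1548 + y(161))*(2243 + 38928) = (1548 + 2*161*(15500 + 161))*(2243 + 38928) = (1548 + 2*161*15661)*41171 = (1548 + 5042842)*41171 = 5044390*41171 = 207682580690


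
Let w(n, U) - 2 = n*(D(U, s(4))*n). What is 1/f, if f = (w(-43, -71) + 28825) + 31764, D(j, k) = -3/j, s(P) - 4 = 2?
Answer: 71/4307508 ≈ 1.6483e-5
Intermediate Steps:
s(P) = 6 (s(P) = 4 + 2 = 6)
w(n, U) = 2 - 3*n²/U (w(n, U) = 2 + n*((-3/U)*n) = 2 + n*(-3*n/U) = 2 - 3*n²/U)
f = 4307508/71 (f = ((2 - 3*(-43)²/(-71)) + 28825) + 31764 = ((2 - 3*(-1/71)*1849) + 28825) + 31764 = ((2 + 5547/71) + 28825) + 31764 = (5689/71 + 28825) + 31764 = 2052264/71 + 31764 = 4307508/71 ≈ 60669.)
1/f = 1/(4307508/71) = 71/4307508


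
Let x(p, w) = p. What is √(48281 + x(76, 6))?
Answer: 9*√597 ≈ 219.90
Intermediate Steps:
√(48281 + x(76, 6)) = √(48281 + 76) = √48357 = 9*√597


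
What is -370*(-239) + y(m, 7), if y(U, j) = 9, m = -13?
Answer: 88439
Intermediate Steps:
-370*(-239) + y(m, 7) = -370*(-239) + 9 = 88430 + 9 = 88439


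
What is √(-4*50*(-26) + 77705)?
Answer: √82905 ≈ 287.93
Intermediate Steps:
√(-4*50*(-26) + 77705) = √(-200*(-26) + 77705) = √(5200 + 77705) = √82905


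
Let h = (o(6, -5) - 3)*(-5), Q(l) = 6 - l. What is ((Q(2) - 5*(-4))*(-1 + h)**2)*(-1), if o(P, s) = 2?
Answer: -384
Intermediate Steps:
h = 5 (h = (2 - 3)*(-5) = -1*(-5) = 5)
((Q(2) - 5*(-4))*(-1 + h)**2)*(-1) = (((6 - 1*2) - 5*(-4))*(-1 + 5)**2)*(-1) = (((6 - 2) + 20)*4**2)*(-1) = ((4 + 20)*16)*(-1) = (24*16)*(-1) = 384*(-1) = -384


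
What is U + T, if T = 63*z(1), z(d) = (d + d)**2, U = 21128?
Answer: 21380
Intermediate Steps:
z(d) = 4*d**2 (z(d) = (2*d)**2 = 4*d**2)
T = 252 (T = 63*(4*1**2) = 63*(4*1) = 63*4 = 252)
U + T = 21128 + 252 = 21380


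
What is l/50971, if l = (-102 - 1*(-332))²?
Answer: 52900/50971 ≈ 1.0378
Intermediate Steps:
l = 52900 (l = (-102 + 332)² = 230² = 52900)
l/50971 = 52900/50971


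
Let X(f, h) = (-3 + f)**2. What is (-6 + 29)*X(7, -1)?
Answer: 368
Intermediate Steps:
(-6 + 29)*X(7, -1) = (-6 + 29)*(-3 + 7)**2 = 23*4**2 = 23*16 = 368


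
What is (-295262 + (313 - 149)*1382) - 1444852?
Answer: -1513466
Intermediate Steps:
(-295262 + (313 - 149)*1382) - 1444852 = (-295262 + 164*1382) - 1444852 = (-295262 + 226648) - 1444852 = -68614 - 1444852 = -1513466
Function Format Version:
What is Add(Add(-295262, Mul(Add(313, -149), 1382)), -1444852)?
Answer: -1513466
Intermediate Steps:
Add(Add(-295262, Mul(Add(313, -149), 1382)), -1444852) = Add(Add(-295262, Mul(164, 1382)), -1444852) = Add(Add(-295262, 226648), -1444852) = Add(-68614, -1444852) = -1513466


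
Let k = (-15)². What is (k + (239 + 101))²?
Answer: 319225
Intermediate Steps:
k = 225
(k + (239 + 101))² = (225 + (239 + 101))² = (225 + 340)² = 565² = 319225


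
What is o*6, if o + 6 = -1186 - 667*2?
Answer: -15156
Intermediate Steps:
o = -2526 (o = -6 + (-1186 - 667*2) = -6 + (-1186 - 1334) = -6 - 2520 = -2526)
o*6 = -2526*6 = -15156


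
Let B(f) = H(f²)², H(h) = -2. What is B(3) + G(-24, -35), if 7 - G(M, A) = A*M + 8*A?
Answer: -549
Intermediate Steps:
G(M, A) = 7 - 8*A - A*M (G(M, A) = 7 - (A*M + 8*A) = 7 - (8*A + A*M) = 7 + (-8*A - A*M) = 7 - 8*A - A*M)
B(f) = 4 (B(f) = (-2)² = 4)
B(3) + G(-24, -35) = 4 + (7 - 8*(-35) - 1*(-35)*(-24)) = 4 + (7 + 280 - 840) = 4 - 553 = -549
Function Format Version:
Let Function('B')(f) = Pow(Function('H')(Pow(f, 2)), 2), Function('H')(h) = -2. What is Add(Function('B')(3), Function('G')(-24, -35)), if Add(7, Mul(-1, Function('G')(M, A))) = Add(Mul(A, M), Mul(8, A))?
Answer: -549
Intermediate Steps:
Function('G')(M, A) = Add(7, Mul(-8, A), Mul(-1, A, M)) (Function('G')(M, A) = Add(7, Mul(-1, Add(Mul(A, M), Mul(8, A)))) = Add(7, Mul(-1, Add(Mul(8, A), Mul(A, M)))) = Add(7, Add(Mul(-8, A), Mul(-1, A, M))) = Add(7, Mul(-8, A), Mul(-1, A, M)))
Function('B')(f) = 4 (Function('B')(f) = Pow(-2, 2) = 4)
Add(Function('B')(3), Function('G')(-24, -35)) = Add(4, Add(7, Mul(-8, -35), Mul(-1, -35, -24))) = Add(4, Add(7, 280, -840)) = Add(4, -553) = -549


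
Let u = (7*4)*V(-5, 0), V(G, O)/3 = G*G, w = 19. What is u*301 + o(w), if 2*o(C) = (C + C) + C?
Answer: 1264257/2 ≈ 6.3213e+5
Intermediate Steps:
V(G, O) = 3*G² (V(G, O) = 3*(G*G) = 3*G²)
u = 2100 (u = (7*4)*(3*(-5)²) = 28*(3*25) = 28*75 = 2100)
o(C) = 3*C/2 (o(C) = ((C + C) + C)/2 = (2*C + C)/2 = (3*C)/2 = 3*C/2)
u*301 + o(w) = 2100*301 + (3/2)*19 = 632100 + 57/2 = 1264257/2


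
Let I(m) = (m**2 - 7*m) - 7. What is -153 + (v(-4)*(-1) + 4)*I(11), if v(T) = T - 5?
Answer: 328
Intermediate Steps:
v(T) = -5 + T
I(m) = -7 + m**2 - 7*m
-153 + (v(-4)*(-1) + 4)*I(11) = -153 + ((-5 - 4)*(-1) + 4)*(-7 + 11**2 - 7*11) = -153 + (-9*(-1) + 4)*(-7 + 121 - 77) = -153 + (9 + 4)*37 = -153 + 13*37 = -153 + 481 = 328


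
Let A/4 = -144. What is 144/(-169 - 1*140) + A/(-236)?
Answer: 12000/6077 ≈ 1.9747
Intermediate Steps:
A = -576 (A = 4*(-144) = -576)
144/(-169 - 1*140) + A/(-236) = 144/(-169 - 1*140) - 576/(-236) = 144/(-169 - 140) - 576*(-1/236) = 144/(-309) + 144/59 = 144*(-1/309) + 144/59 = -48/103 + 144/59 = 12000/6077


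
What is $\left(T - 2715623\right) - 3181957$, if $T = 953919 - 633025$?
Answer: $-5576686$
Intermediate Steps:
$T = 320894$ ($T = 953919 - 633025 = 320894$)
$\left(T - 2715623\right) - 3181957 = \left(320894 - 2715623\right) - 3181957 = -2394729 - 3181957 = -5576686$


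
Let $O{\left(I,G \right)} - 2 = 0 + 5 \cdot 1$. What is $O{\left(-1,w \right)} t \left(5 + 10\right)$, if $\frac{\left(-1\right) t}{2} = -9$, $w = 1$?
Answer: $1890$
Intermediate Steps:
$O{\left(I,G \right)} = 7$ ($O{\left(I,G \right)} = 2 + \left(0 + 5 \cdot 1\right) = 2 + \left(0 + 5\right) = 2 + 5 = 7$)
$t = 18$ ($t = \left(-2\right) \left(-9\right) = 18$)
$O{\left(-1,w \right)} t \left(5 + 10\right) = 7 \cdot 18 \left(5 + 10\right) = 126 \cdot 15 = 1890$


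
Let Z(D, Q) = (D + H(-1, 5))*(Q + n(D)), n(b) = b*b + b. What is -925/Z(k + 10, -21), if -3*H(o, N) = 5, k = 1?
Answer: -25/28 ≈ -0.89286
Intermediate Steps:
n(b) = b + b² (n(b) = b² + b = b + b²)
H(o, N) = -5/3 (H(o, N) = -⅓*5 = -5/3)
Z(D, Q) = (-5/3 + D)*(Q + D*(1 + D)) (Z(D, Q) = (D - 5/3)*(Q + D*(1 + D)) = (-5/3 + D)*(Q + D*(1 + D)))
-925/Z(k + 10, -21) = -925/((1 + 10)³ - 5*(1 + 10)/3 - 5/3*(-21) - 2*(1 + 10)²/3 + (1 + 10)*(-21)) = -925/(11³ - 5/3*11 + 35 - ⅔*11² + 11*(-21)) = -925/(1331 - 55/3 + 35 - ⅔*121 - 231) = -925/(1331 - 55/3 + 35 - 242/3 - 231) = -925/1036 = -925*1/1036 = -25/28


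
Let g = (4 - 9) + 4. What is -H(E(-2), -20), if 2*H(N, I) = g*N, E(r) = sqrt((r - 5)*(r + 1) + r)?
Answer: sqrt(5)/2 ≈ 1.1180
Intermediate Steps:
E(r) = sqrt(r + (1 + r)*(-5 + r)) (E(r) = sqrt((-5 + r)*(1 + r) + r) = sqrt((1 + r)*(-5 + r) + r) = sqrt(r + (1 + r)*(-5 + r)))
g = -1 (g = -5 + 4 = -1)
H(N, I) = -N/2 (H(N, I) = (-N)/2 = -N/2)
-H(E(-2), -20) = -(-1)*sqrt(-5 + (-2)**2 - 3*(-2))/2 = -(-1)*sqrt(-5 + 4 + 6)/2 = -(-1)*sqrt(5)/2 = sqrt(5)/2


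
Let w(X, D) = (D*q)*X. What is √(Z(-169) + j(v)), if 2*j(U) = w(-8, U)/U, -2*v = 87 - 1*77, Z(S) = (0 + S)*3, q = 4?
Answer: I*√523 ≈ 22.869*I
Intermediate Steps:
w(X, D) = 4*D*X (w(X, D) = (D*4)*X = (4*D)*X = 4*D*X)
Z(S) = 3*S (Z(S) = S*3 = 3*S)
v = -5 (v = -(87 - 1*77)/2 = -(87 - 77)/2 = -½*10 = -5)
j(U) = -16 (j(U) = ((4*U*(-8))/U)/2 = ((-32*U)/U)/2 = (½)*(-32) = -16)
√(Z(-169) + j(v)) = √(3*(-169) - 16) = √(-507 - 16) = √(-523) = I*√523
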